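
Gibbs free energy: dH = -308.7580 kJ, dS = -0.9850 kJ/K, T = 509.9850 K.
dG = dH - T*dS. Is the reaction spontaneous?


T*dS = 509.9850 * -0.9850 = -502.3352 kJ
dG = -308.7580 + 502.3352 = 193.5772 kJ (non-spontaneous)

dG = 193.5772 kJ, non-spontaneous


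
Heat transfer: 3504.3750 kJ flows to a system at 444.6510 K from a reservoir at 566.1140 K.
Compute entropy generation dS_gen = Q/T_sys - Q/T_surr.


dS_sys = 3504.3750/444.6510 = 7.8812 kJ/K
dS_surr = -3504.3750/566.1140 = -6.1902 kJ/K
dS_gen = 7.8812 - 6.1902 = 1.6910 kJ/K (irreversible)

dS_gen = 1.6910 kJ/K, irreversible


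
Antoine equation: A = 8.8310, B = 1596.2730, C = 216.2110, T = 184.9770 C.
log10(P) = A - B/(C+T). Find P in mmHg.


C+T = 401.1880
B/(C+T) = 3.9789
log10(P) = 8.8310 - 3.9789 = 4.8521
P = 10^4.8521 = 71143.4185 mmHg

71143.4185 mmHg


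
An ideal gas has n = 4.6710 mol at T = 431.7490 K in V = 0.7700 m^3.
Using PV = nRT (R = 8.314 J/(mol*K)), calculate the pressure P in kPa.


P = nRT/V = 4.6710 * 8.314 * 431.7490 / 0.7700
= 16766.8403 / 0.7700 = 21775.1173 Pa = 21.7751 kPa

21.7751 kPa


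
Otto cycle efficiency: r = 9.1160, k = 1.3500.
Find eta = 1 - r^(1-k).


r^(k-1) = 2.1674
eta = 1 - 1/2.1674 = 0.5386 = 53.8610%

53.8610%


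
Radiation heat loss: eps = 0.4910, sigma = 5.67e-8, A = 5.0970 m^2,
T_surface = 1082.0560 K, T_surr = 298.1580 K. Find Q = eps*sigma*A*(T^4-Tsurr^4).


T^4 = 1.3709e+12
Tsurr^4 = 7.9029e+09
Q = 0.4910 * 5.67e-8 * 5.0970 * 1.3630e+12 = 193404.8026 W

193404.8026 W


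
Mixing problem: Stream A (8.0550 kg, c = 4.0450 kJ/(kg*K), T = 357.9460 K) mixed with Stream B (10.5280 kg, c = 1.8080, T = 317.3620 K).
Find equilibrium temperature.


num = 17703.6329
den = 51.6171
Tf = 342.9800 K

342.9800 K


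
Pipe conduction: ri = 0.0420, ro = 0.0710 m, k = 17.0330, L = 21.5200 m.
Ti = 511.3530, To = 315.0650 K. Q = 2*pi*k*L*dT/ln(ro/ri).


dT = 196.2880 K
ln(ro/ri) = 0.5250
Q = 2*pi*17.0330*21.5200*196.2880 / 0.5250 = 861071.5536 W

861071.5536 W


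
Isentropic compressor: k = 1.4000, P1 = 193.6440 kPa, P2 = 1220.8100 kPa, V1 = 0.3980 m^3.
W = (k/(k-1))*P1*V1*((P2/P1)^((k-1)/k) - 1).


(k-1)/k = 0.2857
(P2/P1)^exp = 1.6923
W = 3.5000 * 193.6440 * 0.3980 * (1.6923 - 1) = 186.7372 kJ

186.7372 kJ


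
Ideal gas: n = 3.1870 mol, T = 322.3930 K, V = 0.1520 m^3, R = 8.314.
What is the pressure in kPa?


P = nRT/V = 3.1870 * 8.314 * 322.3930 / 0.1520
= 8542.3564 / 0.1520 = 56199.7132 Pa = 56.1997 kPa

56.1997 kPa


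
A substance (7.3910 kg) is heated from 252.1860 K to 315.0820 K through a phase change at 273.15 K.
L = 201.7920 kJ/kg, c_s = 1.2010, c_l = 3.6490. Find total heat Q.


Q1 (sensible, solid) = 7.3910 * 1.2010 * 20.9640 = 186.0889 kJ
Q2 (latent) = 7.3910 * 201.7920 = 1491.4447 kJ
Q3 (sensible, liquid) = 7.3910 * 3.6490 * 41.9320 = 1130.8959 kJ
Q_total = 2808.4295 kJ

2808.4295 kJ


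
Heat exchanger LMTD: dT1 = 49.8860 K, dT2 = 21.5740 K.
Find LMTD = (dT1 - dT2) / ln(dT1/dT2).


dT1/dT2 = 2.3123
ln(dT1/dT2) = 0.8383
LMTD = 28.3120 / 0.8383 = 33.7751 K

33.7751 K


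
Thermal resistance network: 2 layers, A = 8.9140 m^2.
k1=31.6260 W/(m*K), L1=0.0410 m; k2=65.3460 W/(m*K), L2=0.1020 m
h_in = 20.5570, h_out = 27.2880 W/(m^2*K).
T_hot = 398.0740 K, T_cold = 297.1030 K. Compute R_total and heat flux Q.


R_conv_in = 1/(20.5570*8.9140) = 0.0055
R_1 = 0.0410/(31.6260*8.9140) = 0.0001
R_2 = 0.1020/(65.3460*8.9140) = 0.0002
R_conv_out = 1/(27.2880*8.9140) = 0.0041
R_total = 0.0099 K/W
Q = 100.9710 / 0.0099 = 10210.6498 W

R_total = 0.0099 K/W, Q = 10210.6498 W


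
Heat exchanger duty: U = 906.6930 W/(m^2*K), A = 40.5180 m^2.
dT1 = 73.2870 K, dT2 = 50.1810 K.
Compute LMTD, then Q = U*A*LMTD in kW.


LMTD = 61.0065 K
Q = 906.6930 * 40.5180 * 61.0065 = 2241217.9557 W = 2241.2180 kW

2241.2180 kW


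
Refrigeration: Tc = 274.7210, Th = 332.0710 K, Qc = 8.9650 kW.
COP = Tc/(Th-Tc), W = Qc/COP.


COP = 274.7210 / 57.3500 = 4.7903
W = 8.9650 / 4.7903 = 1.8715 kW

COP = 4.7903, W = 1.8715 kW


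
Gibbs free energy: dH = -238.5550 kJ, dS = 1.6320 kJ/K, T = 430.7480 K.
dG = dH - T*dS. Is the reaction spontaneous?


T*dS = 430.7480 * 1.6320 = 702.9807 kJ
dG = -238.5550 - 702.9807 = -941.5357 kJ (spontaneous)

dG = -941.5357 kJ, spontaneous


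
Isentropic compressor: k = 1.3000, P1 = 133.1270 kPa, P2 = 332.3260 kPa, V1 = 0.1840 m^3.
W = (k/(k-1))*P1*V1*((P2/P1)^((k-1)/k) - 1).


(k-1)/k = 0.2308
(P2/P1)^exp = 1.2350
W = 4.3333 * 133.1270 * 0.1840 * (1.2350 - 1) = 24.9497 kJ

24.9497 kJ


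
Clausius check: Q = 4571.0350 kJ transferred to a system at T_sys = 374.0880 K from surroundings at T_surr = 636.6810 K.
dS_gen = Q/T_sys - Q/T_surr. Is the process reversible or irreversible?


dS_sys = 4571.0350/374.0880 = 12.2191 kJ/K
dS_surr = -4571.0350/636.6810 = -7.1795 kJ/K
dS_gen = 12.2191 - 7.1795 = 5.0397 kJ/K (irreversible)

dS_gen = 5.0397 kJ/K, irreversible


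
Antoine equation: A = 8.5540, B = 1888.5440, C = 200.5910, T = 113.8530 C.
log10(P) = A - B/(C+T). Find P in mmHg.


C+T = 314.4440
B/(C+T) = 6.0060
log10(P) = 8.5540 - 6.0060 = 2.5480
P = 10^2.5480 = 353.2004 mmHg

353.2004 mmHg


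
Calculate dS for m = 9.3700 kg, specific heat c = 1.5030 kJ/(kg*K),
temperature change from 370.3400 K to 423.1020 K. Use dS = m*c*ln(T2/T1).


T2/T1 = 1.1425
ln(T2/T1) = 0.1332
dS = 9.3700 * 1.5030 * 0.1332 = 1.8758 kJ/K

1.8758 kJ/K


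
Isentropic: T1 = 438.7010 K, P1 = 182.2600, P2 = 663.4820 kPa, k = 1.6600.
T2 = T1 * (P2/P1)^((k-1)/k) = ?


(k-1)/k = 0.3976
(P2/P1)^exp = 1.6715
T2 = 438.7010 * 1.6715 = 733.2830 K

733.2830 K


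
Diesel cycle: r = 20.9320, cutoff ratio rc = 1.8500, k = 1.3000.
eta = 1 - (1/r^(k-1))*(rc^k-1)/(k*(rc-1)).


r^(k-1) = 2.4903
rc^k = 2.2250
eta = 0.5548 = 55.4838%

55.4838%


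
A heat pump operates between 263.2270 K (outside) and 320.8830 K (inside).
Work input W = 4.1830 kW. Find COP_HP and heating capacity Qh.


COP = 320.8830 / 57.6560 = 5.5655
Qh = 5.5655 * 4.1830 = 23.2804 kW

COP = 5.5655, Qh = 23.2804 kW


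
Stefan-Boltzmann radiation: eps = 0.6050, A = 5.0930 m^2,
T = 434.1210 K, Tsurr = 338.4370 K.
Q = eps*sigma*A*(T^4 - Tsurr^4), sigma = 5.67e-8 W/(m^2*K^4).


T^4 = 3.5518e+10
Tsurr^4 = 1.3119e+10
Q = 0.6050 * 5.67e-8 * 5.0930 * 2.2398e+10 = 3913.1463 W

3913.1463 W


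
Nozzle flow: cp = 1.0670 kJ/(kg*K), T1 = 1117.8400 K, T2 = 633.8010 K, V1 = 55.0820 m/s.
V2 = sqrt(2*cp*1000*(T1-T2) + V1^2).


dT = 484.0390 K
2*cp*1000*dT = 1032939.2260
V1^2 = 3034.0267
V2 = sqrt(1035973.2527) = 1017.8277 m/s

1017.8277 m/s


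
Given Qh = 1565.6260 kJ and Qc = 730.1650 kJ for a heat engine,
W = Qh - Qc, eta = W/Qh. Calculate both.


W = 1565.6260 - 730.1650 = 835.4610 kJ
eta = 835.4610 / 1565.6260 = 0.5336 = 53.3627%

W = 835.4610 kJ, eta = 53.3627%


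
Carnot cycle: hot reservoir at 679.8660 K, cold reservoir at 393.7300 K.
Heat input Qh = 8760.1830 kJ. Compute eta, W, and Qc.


eta = 1 - 393.7300/679.8660 = 0.4209
W = 0.4209 * 8760.1830 = 3686.9085 kJ
Qc = 8760.1830 - 3686.9085 = 5073.2745 kJ

eta = 42.0871%, W = 3686.9085 kJ, Qc = 5073.2745 kJ


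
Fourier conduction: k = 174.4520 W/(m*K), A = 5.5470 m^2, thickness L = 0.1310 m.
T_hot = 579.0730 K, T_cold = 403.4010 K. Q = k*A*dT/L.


dT = 175.6720 K
Q = 174.4520 * 5.5470 * 175.6720 / 0.1310 = 1297673.2991 W

1297673.2991 W


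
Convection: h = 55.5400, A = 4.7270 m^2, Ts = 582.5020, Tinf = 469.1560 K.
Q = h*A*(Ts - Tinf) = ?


dT = 113.3460 K
Q = 55.5400 * 4.7270 * 113.3460 = 29757.5845 W

29757.5845 W


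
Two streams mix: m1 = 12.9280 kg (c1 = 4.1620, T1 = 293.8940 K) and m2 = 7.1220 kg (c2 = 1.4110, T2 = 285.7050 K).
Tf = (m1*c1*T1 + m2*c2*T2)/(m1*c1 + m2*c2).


num = 18684.4494
den = 63.8555
Tf = 292.6053 K

292.6053 K


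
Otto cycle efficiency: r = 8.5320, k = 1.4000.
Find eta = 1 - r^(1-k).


r^(k-1) = 2.3573
eta = 1 - 1/2.3573 = 0.5758 = 57.5791%

57.5791%


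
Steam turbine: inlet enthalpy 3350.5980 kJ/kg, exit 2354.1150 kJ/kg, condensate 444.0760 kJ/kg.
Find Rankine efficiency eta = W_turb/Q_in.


W = 996.4830 kJ/kg
Q_in = 2906.5220 kJ/kg
eta = 0.3428 = 34.2844%

eta = 34.2844%


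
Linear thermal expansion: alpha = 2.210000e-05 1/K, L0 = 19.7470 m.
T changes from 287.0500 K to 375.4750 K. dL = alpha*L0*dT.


dT = 88.4250 K
dL = 2.210000e-05 * 19.7470 * 88.4250 = 0.038589 m
L_final = 19.785589 m

dL = 0.038589 m


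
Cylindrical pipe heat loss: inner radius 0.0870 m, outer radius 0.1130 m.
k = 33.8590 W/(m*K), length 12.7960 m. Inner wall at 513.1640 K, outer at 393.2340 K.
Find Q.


dT = 119.9300 K
ln(ro/ri) = 0.2615
Q = 2*pi*33.8590*12.7960*119.9300 / 0.2615 = 1248584.9125 W

1248584.9125 W


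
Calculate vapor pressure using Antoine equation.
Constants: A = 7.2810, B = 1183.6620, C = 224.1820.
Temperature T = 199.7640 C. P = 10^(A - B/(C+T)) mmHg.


C+T = 423.9460
B/(C+T) = 2.7920
log10(P) = 7.2810 - 2.7920 = 4.4890
P = 10^4.4890 = 30831.0811 mmHg

30831.0811 mmHg


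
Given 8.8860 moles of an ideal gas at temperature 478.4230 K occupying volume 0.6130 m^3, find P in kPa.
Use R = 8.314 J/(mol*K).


P = nRT/V = 8.8860 * 8.314 * 478.4230 / 0.6130
= 35345.0320 / 0.6130 = 57659.1060 Pa = 57.6591 kPa

57.6591 kPa


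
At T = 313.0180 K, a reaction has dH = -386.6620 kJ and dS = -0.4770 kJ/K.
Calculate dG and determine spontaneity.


T*dS = 313.0180 * -0.4770 = -149.3096 kJ
dG = -386.6620 + 149.3096 = -237.3524 kJ (spontaneous)

dG = -237.3524 kJ, spontaneous


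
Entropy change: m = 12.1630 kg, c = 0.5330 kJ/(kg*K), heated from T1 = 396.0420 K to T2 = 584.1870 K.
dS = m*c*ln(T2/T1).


T2/T1 = 1.4751
ln(T2/T1) = 0.3887
dS = 12.1630 * 0.5330 * 0.3887 = 2.5199 kJ/K

2.5199 kJ/K


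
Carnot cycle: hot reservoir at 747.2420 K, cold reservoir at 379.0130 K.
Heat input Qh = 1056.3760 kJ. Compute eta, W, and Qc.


eta = 1 - 379.0130/747.2420 = 0.4928
W = 0.4928 * 1056.3760 = 520.5653 kJ
Qc = 1056.3760 - 520.5653 = 535.8107 kJ

eta = 49.2784%, W = 520.5653 kJ, Qc = 535.8107 kJ


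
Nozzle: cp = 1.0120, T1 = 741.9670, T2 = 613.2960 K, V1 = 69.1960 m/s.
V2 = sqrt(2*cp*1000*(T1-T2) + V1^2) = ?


dT = 128.6710 K
2*cp*1000*dT = 260430.1040
V1^2 = 4788.0864
V2 = sqrt(265218.1904) = 514.9934 m/s

514.9934 m/s


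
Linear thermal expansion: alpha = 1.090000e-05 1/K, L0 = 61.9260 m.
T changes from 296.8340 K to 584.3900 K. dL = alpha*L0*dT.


dT = 287.5560 K
dL = 1.090000e-05 * 61.9260 * 287.5560 = 0.194098 m
L_final = 62.120098 m

dL = 0.194098 m


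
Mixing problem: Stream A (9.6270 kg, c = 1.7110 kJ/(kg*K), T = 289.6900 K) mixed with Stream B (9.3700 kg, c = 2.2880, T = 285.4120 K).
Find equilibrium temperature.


num = 10890.5372
den = 37.9104
Tf = 287.2708 K

287.2708 K


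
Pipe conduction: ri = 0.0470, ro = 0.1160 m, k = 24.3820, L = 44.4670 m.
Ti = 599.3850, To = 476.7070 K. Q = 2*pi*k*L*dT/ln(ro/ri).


dT = 122.6780 K
ln(ro/ri) = 0.9034
Q = 2*pi*24.3820*44.4670*122.6780 / 0.9034 = 925024.3242 W

925024.3242 W


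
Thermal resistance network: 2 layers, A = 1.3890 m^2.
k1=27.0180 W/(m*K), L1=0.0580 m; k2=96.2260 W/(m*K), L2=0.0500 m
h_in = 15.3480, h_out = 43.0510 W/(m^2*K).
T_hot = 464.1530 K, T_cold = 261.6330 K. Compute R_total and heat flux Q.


R_conv_in = 1/(15.3480*1.3890) = 0.0469
R_1 = 0.0580/(27.0180*1.3890) = 0.0015
R_2 = 0.0500/(96.2260*1.3890) = 0.0004
R_conv_out = 1/(43.0510*1.3890) = 0.0167
R_total = 0.0656 K/W
Q = 202.5200 / 0.0656 = 3089.5259 W

R_total = 0.0656 K/W, Q = 3089.5259 W


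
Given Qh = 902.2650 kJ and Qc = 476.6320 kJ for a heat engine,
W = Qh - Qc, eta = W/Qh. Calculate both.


W = 902.2650 - 476.6320 = 425.6330 kJ
eta = 425.6330 / 902.2650 = 0.4717 = 47.1738%

W = 425.6330 kJ, eta = 47.1738%


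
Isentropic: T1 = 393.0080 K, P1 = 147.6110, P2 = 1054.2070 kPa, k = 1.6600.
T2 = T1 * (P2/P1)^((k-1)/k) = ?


(k-1)/k = 0.3976
(P2/P1)^exp = 2.1851
T2 = 393.0080 * 2.1851 = 858.7503 K

858.7503 K


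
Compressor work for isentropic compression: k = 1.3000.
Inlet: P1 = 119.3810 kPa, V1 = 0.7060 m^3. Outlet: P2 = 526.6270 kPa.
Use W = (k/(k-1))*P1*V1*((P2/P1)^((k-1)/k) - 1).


(k-1)/k = 0.2308
(P2/P1)^exp = 1.4085
W = 4.3333 * 119.3810 * 0.7060 * (1.4085 - 1) = 149.1826 kJ

149.1826 kJ


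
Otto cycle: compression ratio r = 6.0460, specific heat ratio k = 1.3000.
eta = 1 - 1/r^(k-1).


r^(k-1) = 1.7157
eta = 1 - 1/1.7157 = 0.4171 = 41.7146%

41.7146%


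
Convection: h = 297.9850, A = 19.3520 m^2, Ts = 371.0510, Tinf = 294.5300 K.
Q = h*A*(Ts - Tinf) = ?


dT = 76.5210 K
Q = 297.9850 * 19.3520 * 76.5210 = 441266.4363 W

441266.4363 W


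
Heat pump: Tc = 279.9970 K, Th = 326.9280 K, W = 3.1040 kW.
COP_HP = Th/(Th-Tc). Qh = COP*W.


COP = 326.9280 / 46.9310 = 6.9661
Qh = 6.9661 * 3.1040 = 21.6229 kW

COP = 6.9661, Qh = 21.6229 kW


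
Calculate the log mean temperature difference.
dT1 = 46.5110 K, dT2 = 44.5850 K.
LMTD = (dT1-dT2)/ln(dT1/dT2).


dT1/dT2 = 1.0432
ln(dT1/dT2) = 0.0423
LMTD = 1.9260 / 0.0423 = 45.5412 K

45.5412 K


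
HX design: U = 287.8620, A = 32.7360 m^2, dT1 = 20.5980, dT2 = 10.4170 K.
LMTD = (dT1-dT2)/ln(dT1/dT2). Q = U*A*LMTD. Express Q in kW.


LMTD = 14.9335 K
Q = 287.8620 * 32.7360 * 14.9335 = 140725.2802 W = 140.7253 kW

140.7253 kW


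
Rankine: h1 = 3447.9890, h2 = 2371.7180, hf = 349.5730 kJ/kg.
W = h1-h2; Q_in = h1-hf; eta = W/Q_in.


W = 1076.2710 kJ/kg
Q_in = 3098.4160 kJ/kg
eta = 0.3474 = 34.7362%

eta = 34.7362%


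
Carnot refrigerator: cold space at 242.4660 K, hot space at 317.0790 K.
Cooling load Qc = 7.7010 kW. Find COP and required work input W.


COP = 242.4660 / 74.6130 = 3.2496
W = 7.7010 / 3.2496 = 2.3698 kW

COP = 3.2496, W = 2.3698 kW


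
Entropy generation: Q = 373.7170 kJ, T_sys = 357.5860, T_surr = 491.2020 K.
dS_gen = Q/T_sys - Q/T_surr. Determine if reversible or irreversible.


dS_sys = 373.7170/357.5860 = 1.0451 kJ/K
dS_surr = -373.7170/491.2020 = -0.7608 kJ/K
dS_gen = 1.0451 - 0.7608 = 0.2843 kJ/K (irreversible)

dS_gen = 0.2843 kJ/K, irreversible


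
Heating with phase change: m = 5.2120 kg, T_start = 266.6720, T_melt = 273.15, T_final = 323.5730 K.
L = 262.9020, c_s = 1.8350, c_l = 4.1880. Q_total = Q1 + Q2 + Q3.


Q1 (sensible, solid) = 5.2120 * 1.8350 * 6.4780 = 61.9557 kJ
Q2 (latent) = 5.2120 * 262.9020 = 1370.2452 kJ
Q3 (sensible, liquid) = 5.2120 * 4.1880 * 50.4230 = 1100.6260 kJ
Q_total = 2532.8269 kJ

2532.8269 kJ


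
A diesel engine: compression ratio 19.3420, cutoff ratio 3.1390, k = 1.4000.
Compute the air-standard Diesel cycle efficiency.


r^(k-1) = 3.2704
rc^k = 4.9603
eta = 0.5956 = 59.5621%

59.5621%


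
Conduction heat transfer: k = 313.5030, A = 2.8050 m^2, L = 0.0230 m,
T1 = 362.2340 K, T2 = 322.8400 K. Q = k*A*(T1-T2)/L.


dT = 39.3940 K
Q = 313.5030 * 2.8050 * 39.3940 / 0.0230 = 1506179.7737 W

1506179.7737 W


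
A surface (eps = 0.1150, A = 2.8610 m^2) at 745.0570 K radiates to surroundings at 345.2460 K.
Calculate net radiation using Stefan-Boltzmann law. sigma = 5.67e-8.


T^4 = 3.0815e+11
Tsurr^4 = 1.4207e+10
Q = 0.1150 * 5.67e-8 * 2.8610 * 2.9394e+11 = 5483.4882 W

5483.4882 W


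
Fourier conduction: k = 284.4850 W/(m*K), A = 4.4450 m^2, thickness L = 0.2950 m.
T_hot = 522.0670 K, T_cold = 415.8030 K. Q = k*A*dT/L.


dT = 106.2640 K
Q = 284.4850 * 4.4450 * 106.2640 / 0.2950 = 455507.2370 W

455507.2370 W


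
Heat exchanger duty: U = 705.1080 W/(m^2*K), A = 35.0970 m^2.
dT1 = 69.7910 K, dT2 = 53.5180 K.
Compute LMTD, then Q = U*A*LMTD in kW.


LMTD = 61.2949 K
Q = 705.1080 * 35.0970 * 61.2949 = 1516875.6387 W = 1516.8756 kW

1516.8756 kW


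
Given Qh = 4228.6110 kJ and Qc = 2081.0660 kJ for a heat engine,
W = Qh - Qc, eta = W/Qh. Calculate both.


W = 4228.6110 - 2081.0660 = 2147.5450 kJ
eta = 2147.5450 / 4228.6110 = 0.5079 = 50.7861%

W = 2147.5450 kJ, eta = 50.7861%


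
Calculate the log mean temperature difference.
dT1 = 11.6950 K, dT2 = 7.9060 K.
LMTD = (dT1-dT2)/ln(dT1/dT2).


dT1/dT2 = 1.4793
ln(dT1/dT2) = 0.3915
LMTD = 3.7890 / 0.3915 = 9.6772 K

9.6772 K


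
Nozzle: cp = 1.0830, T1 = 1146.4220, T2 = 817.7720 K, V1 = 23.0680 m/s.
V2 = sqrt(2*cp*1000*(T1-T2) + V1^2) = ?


dT = 328.6500 K
2*cp*1000*dT = 711855.9000
V1^2 = 532.1326
V2 = sqrt(712388.0326) = 844.0308 m/s

844.0308 m/s


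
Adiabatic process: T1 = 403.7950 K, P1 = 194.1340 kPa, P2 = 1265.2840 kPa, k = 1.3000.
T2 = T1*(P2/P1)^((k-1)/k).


(k-1)/k = 0.2308
(P2/P1)^exp = 1.5412
T2 = 403.7950 * 1.5412 = 622.3390 K

622.3390 K


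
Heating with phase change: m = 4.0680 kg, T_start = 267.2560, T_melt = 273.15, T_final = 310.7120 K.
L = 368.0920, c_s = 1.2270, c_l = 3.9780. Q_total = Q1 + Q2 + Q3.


Q1 (sensible, solid) = 4.0680 * 1.2270 * 5.8940 = 29.4195 kJ
Q2 (latent) = 4.0680 * 368.0920 = 1497.3983 kJ
Q3 (sensible, liquid) = 4.0680 * 3.9780 * 37.5620 = 607.8472 kJ
Q_total = 2134.6650 kJ

2134.6650 kJ


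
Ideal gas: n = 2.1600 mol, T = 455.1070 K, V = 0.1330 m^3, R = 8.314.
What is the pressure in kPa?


P = nRT/V = 2.1600 * 8.314 * 455.1070 / 0.1330
= 8172.9207 / 0.1330 = 61450.5318 Pa = 61.4505 kPa

61.4505 kPa


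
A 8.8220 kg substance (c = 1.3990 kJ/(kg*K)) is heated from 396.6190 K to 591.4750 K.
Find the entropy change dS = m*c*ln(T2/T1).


T2/T1 = 1.4913
ln(T2/T1) = 0.3996
dS = 8.8220 * 1.3990 * 0.3996 = 4.9324 kJ/K

4.9324 kJ/K


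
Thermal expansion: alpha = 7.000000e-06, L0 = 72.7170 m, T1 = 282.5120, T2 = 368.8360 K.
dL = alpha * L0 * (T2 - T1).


dT = 86.3240 K
dL = 7.000000e-06 * 72.7170 * 86.3240 = 0.043941 m
L_final = 72.760941 m

dL = 0.043941 m


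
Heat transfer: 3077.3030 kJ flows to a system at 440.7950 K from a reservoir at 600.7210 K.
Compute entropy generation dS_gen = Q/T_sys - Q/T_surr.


dS_sys = 3077.3030/440.7950 = 6.9813 kJ/K
dS_surr = -3077.3030/600.7210 = -5.1227 kJ/K
dS_gen = 6.9813 - 5.1227 = 1.8586 kJ/K (irreversible)

dS_gen = 1.8586 kJ/K, irreversible


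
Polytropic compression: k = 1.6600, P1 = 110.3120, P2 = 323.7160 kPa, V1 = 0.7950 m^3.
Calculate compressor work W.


(k-1)/k = 0.3976
(P2/P1)^exp = 1.5342
W = 2.5152 * 110.3120 * 0.7950 * (1.5342 - 1) = 117.8368 kJ

117.8368 kJ


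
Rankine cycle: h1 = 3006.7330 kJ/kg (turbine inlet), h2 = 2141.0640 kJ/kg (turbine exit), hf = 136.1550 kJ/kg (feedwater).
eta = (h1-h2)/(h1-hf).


W = 865.6690 kJ/kg
Q_in = 2870.5780 kJ/kg
eta = 0.3016 = 30.1566%

eta = 30.1566%


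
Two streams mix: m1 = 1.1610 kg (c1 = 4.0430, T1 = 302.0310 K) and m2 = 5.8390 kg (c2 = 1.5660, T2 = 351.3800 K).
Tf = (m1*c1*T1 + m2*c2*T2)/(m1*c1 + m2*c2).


num = 4630.6847
den = 13.8378
Tf = 334.6403 K

334.6403 K


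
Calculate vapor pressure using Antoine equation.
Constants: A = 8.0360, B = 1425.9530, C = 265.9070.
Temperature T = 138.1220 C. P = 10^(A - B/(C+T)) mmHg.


C+T = 404.0290
B/(C+T) = 3.5293
log10(P) = 8.0360 - 3.5293 = 4.5067
P = 10^4.5067 = 32111.9523 mmHg

32111.9523 mmHg


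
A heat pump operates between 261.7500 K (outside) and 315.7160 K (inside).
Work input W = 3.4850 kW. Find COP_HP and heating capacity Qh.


COP = 315.7160 / 53.9660 = 5.8503
Qh = 5.8503 * 3.4850 = 20.3882 kW

COP = 5.8503, Qh = 20.3882 kW


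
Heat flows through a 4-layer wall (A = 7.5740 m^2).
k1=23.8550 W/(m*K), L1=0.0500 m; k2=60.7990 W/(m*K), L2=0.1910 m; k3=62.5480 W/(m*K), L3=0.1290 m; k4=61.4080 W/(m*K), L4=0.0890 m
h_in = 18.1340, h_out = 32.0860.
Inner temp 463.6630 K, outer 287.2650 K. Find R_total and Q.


R_conv_in = 1/(18.1340*7.5740) = 0.0073
R_1 = 0.0500/(23.8550*7.5740) = 0.0003
R_2 = 0.1910/(60.7990*7.5740) = 0.0004
R_3 = 0.1290/(62.5480*7.5740) = 0.0003
R_4 = 0.0890/(61.4080*7.5740) = 0.0002
R_conv_out = 1/(32.0860*7.5740) = 0.0041
R_total = 0.0126 K/W
Q = 176.3980 / 0.0126 = 14054.6111 W

R_total = 0.0126 K/W, Q = 14054.6111 W


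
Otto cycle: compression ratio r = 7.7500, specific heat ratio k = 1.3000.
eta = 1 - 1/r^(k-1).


r^(k-1) = 1.8484
eta = 1 - 1/1.8484 = 0.4590 = 45.8985%

45.8985%


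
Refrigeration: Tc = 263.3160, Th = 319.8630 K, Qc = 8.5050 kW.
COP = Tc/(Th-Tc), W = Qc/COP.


COP = 263.3160 / 56.5470 = 4.6566
W = 8.5050 / 4.6566 = 1.8264 kW

COP = 4.6566, W = 1.8264 kW


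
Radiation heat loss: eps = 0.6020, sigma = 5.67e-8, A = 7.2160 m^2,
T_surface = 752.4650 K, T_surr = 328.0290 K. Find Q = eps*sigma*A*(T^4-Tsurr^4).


T^4 = 3.2059e+11
Tsurr^4 = 1.1578e+10
Q = 0.6020 * 5.67e-8 * 7.2160 * 3.0901e+11 = 76110.7337 W

76110.7337 W


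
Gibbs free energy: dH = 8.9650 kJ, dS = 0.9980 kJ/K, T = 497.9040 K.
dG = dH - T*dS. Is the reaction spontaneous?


T*dS = 497.9040 * 0.9980 = 496.9082 kJ
dG = 8.9650 - 496.9082 = -487.9432 kJ (spontaneous)

dG = -487.9432 kJ, spontaneous


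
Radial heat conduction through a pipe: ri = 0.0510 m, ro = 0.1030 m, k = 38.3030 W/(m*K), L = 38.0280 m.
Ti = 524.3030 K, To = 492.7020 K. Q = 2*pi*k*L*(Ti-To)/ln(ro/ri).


dT = 31.6010 K
ln(ro/ri) = 0.7029
Q = 2*pi*38.3030*38.0280*31.6010 / 0.7029 = 411454.0613 W

411454.0613 W


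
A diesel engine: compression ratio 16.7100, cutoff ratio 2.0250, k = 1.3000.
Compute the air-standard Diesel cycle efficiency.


r^(k-1) = 2.3275
rc^k = 2.5024
eta = 0.5156 = 51.5584%

51.5584%


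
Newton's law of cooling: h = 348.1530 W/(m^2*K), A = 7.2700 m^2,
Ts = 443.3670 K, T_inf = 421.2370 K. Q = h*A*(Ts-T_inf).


dT = 22.1300 K
Q = 348.1530 * 7.2700 * 22.1300 = 56012.6302 W

56012.6302 W


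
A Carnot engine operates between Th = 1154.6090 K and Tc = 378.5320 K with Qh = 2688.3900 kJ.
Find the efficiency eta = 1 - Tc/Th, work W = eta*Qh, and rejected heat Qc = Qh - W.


eta = 1 - 378.5320/1154.6090 = 0.6722
W = 0.6722 * 2688.3900 = 1807.0166 kJ
Qc = 2688.3900 - 1807.0166 = 881.3734 kJ

eta = 67.2156%, W = 1807.0166 kJ, Qc = 881.3734 kJ


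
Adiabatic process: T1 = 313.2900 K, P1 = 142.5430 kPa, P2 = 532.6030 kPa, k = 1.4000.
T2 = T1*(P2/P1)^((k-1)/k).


(k-1)/k = 0.2857
(P2/P1)^exp = 1.4573
T2 = 313.2900 * 1.4573 = 456.5684 K

456.5684 K


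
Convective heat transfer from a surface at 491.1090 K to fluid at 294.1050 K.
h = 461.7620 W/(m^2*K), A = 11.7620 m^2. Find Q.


dT = 197.0040 K
Q = 461.7620 * 11.7620 * 197.0040 = 1069976.9198 W

1069976.9198 W


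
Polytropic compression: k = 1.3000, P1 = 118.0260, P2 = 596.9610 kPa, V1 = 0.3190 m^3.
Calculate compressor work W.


(k-1)/k = 0.2308
(P2/P1)^exp = 1.4536
W = 4.3333 * 118.0260 * 0.3190 * (1.4536 - 1) = 74.0105 kJ

74.0105 kJ


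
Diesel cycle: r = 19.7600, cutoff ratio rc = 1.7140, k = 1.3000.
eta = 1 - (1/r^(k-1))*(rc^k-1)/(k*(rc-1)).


r^(k-1) = 2.4476
rc^k = 2.0147
eta = 0.5534 = 55.3350%

55.3350%


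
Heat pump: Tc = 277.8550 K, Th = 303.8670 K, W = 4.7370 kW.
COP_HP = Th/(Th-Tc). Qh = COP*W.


COP = 303.8670 / 26.0120 = 11.6818
Qh = 11.6818 * 4.7370 = 55.3367 kW

COP = 11.6818, Qh = 55.3367 kW


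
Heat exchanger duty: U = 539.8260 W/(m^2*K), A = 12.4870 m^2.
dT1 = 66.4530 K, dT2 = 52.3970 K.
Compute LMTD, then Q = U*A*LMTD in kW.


LMTD = 59.1469 K
Q = 539.8260 * 12.4870 * 59.1469 = 398697.8494 W = 398.6978 kW

398.6978 kW


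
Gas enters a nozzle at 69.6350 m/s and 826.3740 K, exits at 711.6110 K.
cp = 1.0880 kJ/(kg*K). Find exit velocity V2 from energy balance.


dT = 114.7630 K
2*cp*1000*dT = 249724.2880
V1^2 = 4849.0332
V2 = sqrt(254573.3212) = 504.5526 m/s

504.5526 m/s


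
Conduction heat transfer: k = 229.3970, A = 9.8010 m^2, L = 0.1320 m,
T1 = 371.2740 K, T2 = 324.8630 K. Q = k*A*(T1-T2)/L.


dT = 46.4110 K
Q = 229.3970 * 9.8010 * 46.4110 / 0.1320 = 790505.9044 W

790505.9044 W


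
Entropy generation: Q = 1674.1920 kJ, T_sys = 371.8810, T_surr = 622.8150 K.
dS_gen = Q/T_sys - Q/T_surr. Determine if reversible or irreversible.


dS_sys = 1674.1920/371.8810 = 4.5020 kJ/K
dS_surr = -1674.1920/622.8150 = -2.6881 kJ/K
dS_gen = 4.5020 - 2.6881 = 1.8139 kJ/K (irreversible)

dS_gen = 1.8139 kJ/K, irreversible


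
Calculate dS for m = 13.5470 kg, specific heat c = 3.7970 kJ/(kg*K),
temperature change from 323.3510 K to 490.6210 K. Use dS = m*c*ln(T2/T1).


T2/T1 = 1.5173
ln(T2/T1) = 0.4169
dS = 13.5470 * 3.7970 * 0.4169 = 21.4462 kJ/K

21.4462 kJ/K


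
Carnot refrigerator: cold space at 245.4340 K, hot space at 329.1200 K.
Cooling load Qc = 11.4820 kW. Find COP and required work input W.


COP = 245.4340 / 83.6860 = 2.9328
W = 11.4820 / 2.9328 = 3.9150 kW

COP = 2.9328, W = 3.9150 kW


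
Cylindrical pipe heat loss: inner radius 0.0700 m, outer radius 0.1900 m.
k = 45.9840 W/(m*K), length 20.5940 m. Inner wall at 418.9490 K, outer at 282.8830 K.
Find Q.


dT = 136.0660 K
ln(ro/ri) = 0.9985
Q = 2*pi*45.9840*20.5940*136.0660 / 0.9985 = 810804.8399 W

810804.8399 W


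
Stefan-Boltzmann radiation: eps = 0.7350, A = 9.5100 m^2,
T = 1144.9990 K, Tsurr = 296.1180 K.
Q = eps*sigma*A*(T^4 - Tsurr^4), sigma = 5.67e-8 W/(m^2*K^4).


T^4 = 1.7188e+12
Tsurr^4 = 7.6888e+09
Q = 0.7350 * 5.67e-8 * 9.5100 * 1.7111e+12 = 678147.5675 W

678147.5675 W


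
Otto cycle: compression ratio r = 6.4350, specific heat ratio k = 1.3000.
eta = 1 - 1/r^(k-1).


r^(k-1) = 1.7481
eta = 1 - 1/1.7481 = 0.4279 = 42.7948%

42.7948%


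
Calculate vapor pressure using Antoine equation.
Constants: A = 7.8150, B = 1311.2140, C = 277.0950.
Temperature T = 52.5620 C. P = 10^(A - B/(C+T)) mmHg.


C+T = 329.6570
B/(C+T) = 3.9775
log10(P) = 7.8150 - 3.9775 = 3.8375
P = 10^3.8375 = 6878.4414 mmHg

6878.4414 mmHg


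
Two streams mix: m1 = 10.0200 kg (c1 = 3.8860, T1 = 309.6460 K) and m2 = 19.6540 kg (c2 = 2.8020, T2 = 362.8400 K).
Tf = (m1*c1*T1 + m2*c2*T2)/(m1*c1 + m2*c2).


num = 32038.6924
den = 94.0082
Tf = 340.8073 K

340.8073 K


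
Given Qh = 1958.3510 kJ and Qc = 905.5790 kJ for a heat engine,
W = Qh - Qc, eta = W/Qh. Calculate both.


W = 1958.3510 - 905.5790 = 1052.7720 kJ
eta = 1052.7720 / 1958.3510 = 0.5376 = 53.7581%

W = 1052.7720 kJ, eta = 53.7581%


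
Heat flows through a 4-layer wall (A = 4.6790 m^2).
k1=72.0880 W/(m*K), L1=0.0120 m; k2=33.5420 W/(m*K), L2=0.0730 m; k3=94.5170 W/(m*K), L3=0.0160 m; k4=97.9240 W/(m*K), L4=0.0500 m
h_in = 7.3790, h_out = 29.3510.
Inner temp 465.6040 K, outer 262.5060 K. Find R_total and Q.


R_conv_in = 1/(7.3790*4.6790) = 0.0290
R_1 = 0.0120/(72.0880*4.6790) = 3.5577e-05
R_2 = 0.0730/(33.5420*4.6790) = 0.0005
R_3 = 0.0160/(94.5170*4.6790) = 3.6179e-05
R_4 = 0.0500/(97.9240*4.6790) = 0.0001
R_conv_out = 1/(29.3510*4.6790) = 0.0073
R_total = 0.0369 K/W
Q = 203.0980 / 0.0369 = 5505.3587 W

R_total = 0.0369 K/W, Q = 5505.3587 W


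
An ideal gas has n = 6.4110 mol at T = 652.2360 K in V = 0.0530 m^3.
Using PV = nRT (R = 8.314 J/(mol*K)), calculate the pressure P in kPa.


P = nRT/V = 6.4110 * 8.314 * 652.2360 / 0.0530
= 34764.8663 / 0.0530 = 655940.8728 Pa = 655.9409 kPa

655.9409 kPa


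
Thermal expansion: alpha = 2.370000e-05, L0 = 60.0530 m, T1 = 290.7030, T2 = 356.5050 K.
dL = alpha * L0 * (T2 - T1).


dT = 65.8020 K
dL = 2.370000e-05 * 60.0530 * 65.8020 = 0.093653 m
L_final = 60.146653 m

dL = 0.093653 m


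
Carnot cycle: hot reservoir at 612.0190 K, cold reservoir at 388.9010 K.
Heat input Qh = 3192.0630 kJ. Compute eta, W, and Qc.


eta = 1 - 388.9010/612.0190 = 0.3646
W = 0.3646 * 3192.0630 = 1163.7003 kJ
Qc = 3192.0630 - 1163.7003 = 2028.3627 kJ

eta = 36.4561%, W = 1163.7003 kJ, Qc = 2028.3627 kJ


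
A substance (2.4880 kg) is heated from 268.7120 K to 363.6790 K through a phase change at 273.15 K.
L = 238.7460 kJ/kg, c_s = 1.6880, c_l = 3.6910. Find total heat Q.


Q1 (sensible, solid) = 2.4880 * 1.6880 * 4.4380 = 18.6385 kJ
Q2 (latent) = 2.4880 * 238.7460 = 594.0000 kJ
Q3 (sensible, liquid) = 2.4880 * 3.6910 * 90.5290 = 831.3466 kJ
Q_total = 1443.9851 kJ

1443.9851 kJ


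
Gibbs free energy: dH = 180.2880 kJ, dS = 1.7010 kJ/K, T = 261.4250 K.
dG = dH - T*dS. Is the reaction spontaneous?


T*dS = 261.4250 * 1.7010 = 444.6839 kJ
dG = 180.2880 - 444.6839 = -264.3959 kJ (spontaneous)

dG = -264.3959 kJ, spontaneous


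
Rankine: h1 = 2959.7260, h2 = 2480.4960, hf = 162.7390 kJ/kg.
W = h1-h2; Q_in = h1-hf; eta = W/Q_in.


W = 479.2300 kJ/kg
Q_in = 2796.9870 kJ/kg
eta = 0.1713 = 17.1338%

eta = 17.1338%


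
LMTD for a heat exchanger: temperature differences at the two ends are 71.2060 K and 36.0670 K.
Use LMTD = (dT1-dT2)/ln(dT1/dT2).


dT1/dT2 = 1.9743
ln(dT1/dT2) = 0.6802
LMTD = 35.1390 / 0.6802 = 51.6599 K

51.6599 K


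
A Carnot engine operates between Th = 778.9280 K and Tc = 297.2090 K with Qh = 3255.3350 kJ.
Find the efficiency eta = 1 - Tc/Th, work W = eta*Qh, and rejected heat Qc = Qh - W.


eta = 1 - 297.2090/778.9280 = 0.6184
W = 0.6184 * 3255.3350 = 2013.2242 kJ
Qc = 3255.3350 - 2013.2242 = 1242.1108 kJ

eta = 61.8438%, W = 2013.2242 kJ, Qc = 1242.1108 kJ


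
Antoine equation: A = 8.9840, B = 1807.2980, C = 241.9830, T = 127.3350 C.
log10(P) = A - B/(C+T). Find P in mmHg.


C+T = 369.3180
B/(C+T) = 4.8936
log10(P) = 8.9840 - 4.8936 = 4.0904
P = 10^4.0904 = 12313.7604 mmHg

12313.7604 mmHg


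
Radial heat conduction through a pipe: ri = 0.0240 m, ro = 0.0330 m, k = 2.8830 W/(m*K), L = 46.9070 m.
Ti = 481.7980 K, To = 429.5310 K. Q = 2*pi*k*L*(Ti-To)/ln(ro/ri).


dT = 52.2670 K
ln(ro/ri) = 0.3185
Q = 2*pi*2.8830*46.9070*52.2670 / 0.3185 = 139457.9897 W

139457.9897 W


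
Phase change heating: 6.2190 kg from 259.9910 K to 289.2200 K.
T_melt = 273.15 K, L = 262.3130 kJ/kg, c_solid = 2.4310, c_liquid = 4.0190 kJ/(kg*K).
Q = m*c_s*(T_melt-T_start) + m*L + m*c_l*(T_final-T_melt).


Q1 (sensible, solid) = 6.2190 * 2.4310 * 13.1590 = 198.9429 kJ
Q2 (latent) = 6.2190 * 262.3130 = 1631.3245 kJ
Q3 (sensible, liquid) = 6.2190 * 4.0190 * 16.0700 = 401.6562 kJ
Q_total = 2231.9236 kJ

2231.9236 kJ


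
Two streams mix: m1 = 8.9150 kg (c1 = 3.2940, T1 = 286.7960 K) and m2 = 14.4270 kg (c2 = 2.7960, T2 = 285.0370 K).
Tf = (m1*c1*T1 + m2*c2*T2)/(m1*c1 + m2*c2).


num = 19919.8459
den = 69.7039
Tf = 285.7781 K

285.7781 K


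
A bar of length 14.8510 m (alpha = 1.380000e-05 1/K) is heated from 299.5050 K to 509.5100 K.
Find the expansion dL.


dT = 210.0050 K
dL = 1.380000e-05 * 14.8510 * 210.0050 = 0.043039 m
L_final = 14.894039 m

dL = 0.043039 m


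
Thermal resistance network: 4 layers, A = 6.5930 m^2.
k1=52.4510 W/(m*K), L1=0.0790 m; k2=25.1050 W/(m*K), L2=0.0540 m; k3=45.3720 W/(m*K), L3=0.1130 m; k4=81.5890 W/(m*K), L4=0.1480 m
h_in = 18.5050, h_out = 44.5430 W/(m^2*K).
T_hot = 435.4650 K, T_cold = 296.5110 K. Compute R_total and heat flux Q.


R_conv_in = 1/(18.5050*6.5930) = 0.0082
R_1 = 0.0790/(52.4510*6.5930) = 0.0002
R_2 = 0.0540/(25.1050*6.5930) = 0.0003
R_3 = 0.1130/(45.3720*6.5930) = 0.0004
R_4 = 0.1480/(81.5890*6.5930) = 0.0003
R_conv_out = 1/(44.5430*6.5930) = 0.0034
R_total = 0.0128 K/W
Q = 138.9540 / 0.0128 = 10847.9539 W

R_total = 0.0128 K/W, Q = 10847.9539 W


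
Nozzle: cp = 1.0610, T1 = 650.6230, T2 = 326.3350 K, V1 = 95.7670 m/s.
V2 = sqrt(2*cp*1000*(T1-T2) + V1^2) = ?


dT = 324.2880 K
2*cp*1000*dT = 688139.1360
V1^2 = 9171.3183
V2 = sqrt(697310.4543) = 835.0512 m/s

835.0512 m/s


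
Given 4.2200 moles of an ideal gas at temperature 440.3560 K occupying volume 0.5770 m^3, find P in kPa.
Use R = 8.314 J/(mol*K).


P = nRT/V = 4.2200 * 8.314 * 440.3560 / 0.5770
= 15449.9255 / 0.5770 = 26776.3007 Pa = 26.7763 kPa

26.7763 kPa


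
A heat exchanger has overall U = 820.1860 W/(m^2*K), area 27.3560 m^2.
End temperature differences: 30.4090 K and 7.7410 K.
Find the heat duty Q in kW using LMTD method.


LMTD = 16.5677 K
Q = 820.1860 * 27.3560 * 16.5677 = 371728.7132 W = 371.7287 kW

371.7287 kW


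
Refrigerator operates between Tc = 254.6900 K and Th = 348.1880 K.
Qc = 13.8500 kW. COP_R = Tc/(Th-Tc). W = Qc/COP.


COP = 254.6900 / 93.4980 = 2.7240
W = 13.8500 / 2.7240 = 5.0844 kW

COP = 2.7240, W = 5.0844 kW


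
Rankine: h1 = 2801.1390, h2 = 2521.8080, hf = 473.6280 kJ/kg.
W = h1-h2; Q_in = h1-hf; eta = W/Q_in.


W = 279.3310 kJ/kg
Q_in = 2327.5110 kJ/kg
eta = 0.1200 = 12.0013%

eta = 12.0013%


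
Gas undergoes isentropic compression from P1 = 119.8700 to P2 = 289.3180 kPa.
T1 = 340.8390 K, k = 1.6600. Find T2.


(k-1)/k = 0.3976
(P2/P1)^exp = 1.4195
T2 = 340.8390 * 1.4195 = 483.8304 K

483.8304 K


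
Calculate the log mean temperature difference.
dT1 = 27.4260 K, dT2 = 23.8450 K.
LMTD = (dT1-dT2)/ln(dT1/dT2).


dT1/dT2 = 1.1502
ln(dT1/dT2) = 0.1399
LMTD = 3.5810 / 0.1399 = 25.5938 K

25.5938 K


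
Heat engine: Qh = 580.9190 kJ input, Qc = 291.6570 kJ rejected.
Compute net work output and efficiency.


W = 580.9190 - 291.6570 = 289.2620 kJ
eta = 289.2620 / 580.9190 = 0.4979 = 49.7939%

W = 289.2620 kJ, eta = 49.7939%


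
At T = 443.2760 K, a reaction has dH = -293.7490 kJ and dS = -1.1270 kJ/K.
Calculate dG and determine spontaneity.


T*dS = 443.2760 * -1.1270 = -499.5721 kJ
dG = -293.7490 + 499.5721 = 205.8231 kJ (non-spontaneous)

dG = 205.8231 kJ, non-spontaneous


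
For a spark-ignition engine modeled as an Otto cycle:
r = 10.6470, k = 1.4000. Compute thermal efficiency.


r^(k-1) = 2.5757
eta = 1 - 1/2.5757 = 0.6118 = 61.1752%

61.1752%


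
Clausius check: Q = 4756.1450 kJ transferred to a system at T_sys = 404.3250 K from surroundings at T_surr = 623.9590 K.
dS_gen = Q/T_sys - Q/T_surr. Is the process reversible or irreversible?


dS_sys = 4756.1450/404.3250 = 11.7632 kJ/K
dS_surr = -4756.1450/623.9590 = -7.6225 kJ/K
dS_gen = 11.7632 - 7.6225 = 4.1406 kJ/K (irreversible)

dS_gen = 4.1406 kJ/K, irreversible


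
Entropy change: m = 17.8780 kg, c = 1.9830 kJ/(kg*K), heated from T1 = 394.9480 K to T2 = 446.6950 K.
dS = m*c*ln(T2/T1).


T2/T1 = 1.1310
ln(T2/T1) = 0.1231
dS = 17.8780 * 1.9830 * 0.1231 = 4.3649 kJ/K

4.3649 kJ/K


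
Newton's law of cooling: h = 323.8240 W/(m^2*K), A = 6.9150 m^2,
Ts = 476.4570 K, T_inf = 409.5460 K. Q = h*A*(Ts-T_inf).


dT = 66.9110 K
Q = 323.8240 * 6.9150 * 66.9110 = 149829.9857 W

149829.9857 W


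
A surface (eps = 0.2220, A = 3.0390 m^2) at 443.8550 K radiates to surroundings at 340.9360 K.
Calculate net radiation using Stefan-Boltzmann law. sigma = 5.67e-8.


T^4 = 3.8812e+10
Tsurr^4 = 1.3511e+10
Q = 0.2220 * 5.67e-8 * 3.0390 * 2.5301e+10 = 967.8319 W

967.8319 W


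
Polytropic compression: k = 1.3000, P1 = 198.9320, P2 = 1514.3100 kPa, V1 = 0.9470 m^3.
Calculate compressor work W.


(k-1)/k = 0.2308
(P2/P1)^exp = 1.5974
W = 4.3333 * 198.9320 * 0.9470 * (1.5974 - 1) = 487.7231 kJ

487.7231 kJ


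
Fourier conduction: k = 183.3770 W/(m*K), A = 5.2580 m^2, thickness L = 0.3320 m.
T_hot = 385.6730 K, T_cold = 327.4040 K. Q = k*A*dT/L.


dT = 58.2690 K
Q = 183.3770 * 5.2580 * 58.2690 / 0.3320 = 169225.1573 W

169225.1573 W


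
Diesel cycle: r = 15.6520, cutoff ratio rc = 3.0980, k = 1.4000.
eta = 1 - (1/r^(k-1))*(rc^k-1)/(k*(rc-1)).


r^(k-1) = 3.0049
rc^k = 4.8698
eta = 0.5615 = 56.1539%

56.1539%


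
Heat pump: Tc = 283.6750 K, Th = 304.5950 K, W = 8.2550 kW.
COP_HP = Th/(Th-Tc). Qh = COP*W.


COP = 304.5950 / 20.9200 = 14.5600
Qh = 14.5600 * 8.2550 = 120.1927 kW

COP = 14.5600, Qh = 120.1927 kW


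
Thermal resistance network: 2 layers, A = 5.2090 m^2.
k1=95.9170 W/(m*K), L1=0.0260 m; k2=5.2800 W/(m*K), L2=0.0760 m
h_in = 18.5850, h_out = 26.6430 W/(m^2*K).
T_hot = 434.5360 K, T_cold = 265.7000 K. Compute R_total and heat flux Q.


R_conv_in = 1/(18.5850*5.2090) = 0.0103
R_1 = 0.0260/(95.9170*5.2090) = 5.2038e-05
R_2 = 0.0760/(5.2800*5.2090) = 0.0028
R_conv_out = 1/(26.6430*5.2090) = 0.0072
R_total = 0.0204 K/W
Q = 168.8360 / 0.0204 = 8296.4527 W

R_total = 0.0204 K/W, Q = 8296.4527 W


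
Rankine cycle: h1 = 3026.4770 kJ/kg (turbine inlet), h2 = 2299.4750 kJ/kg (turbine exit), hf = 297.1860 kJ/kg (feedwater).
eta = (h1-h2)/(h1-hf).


W = 727.0020 kJ/kg
Q_in = 2729.2910 kJ/kg
eta = 0.2664 = 26.6370%

eta = 26.6370%


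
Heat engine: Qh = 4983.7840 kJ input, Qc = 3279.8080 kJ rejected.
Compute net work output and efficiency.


W = 4983.7840 - 3279.8080 = 1703.9760 kJ
eta = 1703.9760 / 4983.7840 = 0.3419 = 34.1904%

W = 1703.9760 kJ, eta = 34.1904%


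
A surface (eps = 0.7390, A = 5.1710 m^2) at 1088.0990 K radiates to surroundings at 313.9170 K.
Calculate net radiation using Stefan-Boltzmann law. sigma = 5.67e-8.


T^4 = 1.4018e+12
Tsurr^4 = 9.7109e+09
Q = 0.7390 * 5.67e-8 * 5.1710 * 1.3920e+12 = 301617.5247 W

301617.5247 W


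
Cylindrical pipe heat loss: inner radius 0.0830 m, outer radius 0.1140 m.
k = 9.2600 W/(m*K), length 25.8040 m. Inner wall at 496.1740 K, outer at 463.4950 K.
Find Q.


dT = 32.6790 K
ln(ro/ri) = 0.3174
Q = 2*pi*9.2600*25.8040*32.6790 / 0.3174 = 154595.7015 W

154595.7015 W


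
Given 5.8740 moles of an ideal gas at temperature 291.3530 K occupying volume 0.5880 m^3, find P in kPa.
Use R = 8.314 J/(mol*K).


P = nRT/V = 5.8740 * 8.314 * 291.3530 / 0.5880
= 14228.6421 / 0.5880 = 24198.3710 Pa = 24.1984 kPa

24.1984 kPa


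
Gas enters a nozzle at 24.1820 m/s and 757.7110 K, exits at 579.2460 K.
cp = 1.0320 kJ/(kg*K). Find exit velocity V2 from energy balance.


dT = 178.4650 K
2*cp*1000*dT = 368351.7600
V1^2 = 584.7691
V2 = sqrt(368936.5291) = 607.4015 m/s

607.4015 m/s


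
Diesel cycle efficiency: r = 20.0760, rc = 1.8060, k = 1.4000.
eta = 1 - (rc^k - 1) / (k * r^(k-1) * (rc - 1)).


r^(k-1) = 3.3195
rc^k = 2.2877
eta = 0.6562 = 65.6212%

65.6212%


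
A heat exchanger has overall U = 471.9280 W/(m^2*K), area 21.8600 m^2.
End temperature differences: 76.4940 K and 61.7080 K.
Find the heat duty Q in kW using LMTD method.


LMTD = 68.8365 K
Q = 471.9280 * 21.8600 * 68.8365 = 710141.5229 W = 710.1415 kW

710.1415 kW


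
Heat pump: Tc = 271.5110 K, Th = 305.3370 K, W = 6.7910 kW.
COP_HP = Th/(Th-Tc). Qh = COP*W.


COP = 305.3370 / 33.8260 = 9.0267
Qh = 9.0267 * 6.7910 = 61.3003 kW

COP = 9.0267, Qh = 61.3003 kW


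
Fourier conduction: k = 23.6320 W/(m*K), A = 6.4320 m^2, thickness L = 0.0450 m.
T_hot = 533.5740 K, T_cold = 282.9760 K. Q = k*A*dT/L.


dT = 250.5980 K
Q = 23.6320 * 6.4320 * 250.5980 / 0.0450 = 846470.0581 W

846470.0581 W


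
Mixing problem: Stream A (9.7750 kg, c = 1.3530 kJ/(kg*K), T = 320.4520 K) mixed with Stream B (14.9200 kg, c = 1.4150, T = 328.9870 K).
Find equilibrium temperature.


num = 11183.6697
den = 34.3374
Tf = 325.6996 K

325.6996 K


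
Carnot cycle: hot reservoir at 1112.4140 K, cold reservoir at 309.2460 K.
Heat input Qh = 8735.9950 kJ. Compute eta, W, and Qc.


eta = 1 - 309.2460/1112.4140 = 0.7220
W = 0.7220 * 8735.9950 = 6307.4284 kJ
Qc = 8735.9950 - 6307.4284 = 2428.5666 kJ

eta = 72.2005%, W = 6307.4284 kJ, Qc = 2428.5666 kJ


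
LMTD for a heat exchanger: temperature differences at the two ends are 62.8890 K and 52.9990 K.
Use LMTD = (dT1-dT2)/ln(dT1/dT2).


dT1/dT2 = 1.1866
ln(dT1/dT2) = 0.1711
LMTD = 9.8900 / 0.1711 = 57.8031 K

57.8031 K


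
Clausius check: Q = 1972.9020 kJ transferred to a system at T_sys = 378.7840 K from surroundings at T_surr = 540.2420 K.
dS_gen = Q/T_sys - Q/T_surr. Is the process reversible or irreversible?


dS_sys = 1972.9020/378.7840 = 5.2085 kJ/K
dS_surr = -1972.9020/540.2420 = -3.6519 kJ/K
dS_gen = 5.2085 - 3.6519 = 1.5566 kJ/K (irreversible)

dS_gen = 1.5566 kJ/K, irreversible


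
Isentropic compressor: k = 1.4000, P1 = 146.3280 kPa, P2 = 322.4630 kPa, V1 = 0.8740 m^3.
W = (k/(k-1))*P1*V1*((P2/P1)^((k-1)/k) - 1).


(k-1)/k = 0.2857
(P2/P1)^exp = 1.2533
W = 3.5000 * 146.3280 * 0.8740 * (1.2533 - 1) = 113.3666 kJ

113.3666 kJ


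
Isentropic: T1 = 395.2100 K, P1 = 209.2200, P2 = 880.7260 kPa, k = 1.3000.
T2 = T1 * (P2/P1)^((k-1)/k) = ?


(k-1)/k = 0.2308
(P2/P1)^exp = 1.3933
T2 = 395.2100 * 1.3933 = 550.6590 K

550.6590 K


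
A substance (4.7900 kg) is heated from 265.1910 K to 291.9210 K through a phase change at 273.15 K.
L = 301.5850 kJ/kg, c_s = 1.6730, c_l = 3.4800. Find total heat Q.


Q1 (sensible, solid) = 4.7900 * 1.6730 * 7.9590 = 63.7808 kJ
Q2 (latent) = 4.7900 * 301.5850 = 1444.5921 kJ
Q3 (sensible, liquid) = 4.7900 * 3.4800 * 18.7710 = 312.8976 kJ
Q_total = 1821.2705 kJ

1821.2705 kJ
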